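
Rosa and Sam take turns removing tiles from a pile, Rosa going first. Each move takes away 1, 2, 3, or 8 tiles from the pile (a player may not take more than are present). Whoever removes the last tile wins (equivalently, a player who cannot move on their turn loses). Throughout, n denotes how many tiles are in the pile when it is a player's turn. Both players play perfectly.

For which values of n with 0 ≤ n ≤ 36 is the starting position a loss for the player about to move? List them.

Positions with no move are L. A position that does have a move is losing for the player to move precisely when every available move leads to a winning position for the opponent. Fill in the labels:
n=0: no move → L
n=1: W (go to 0, an L position)
n=2: W (go to 0, an L position)
n=3: W (go to 0, an L position)
n=4: L (options 3(W), 2(W), 1(W) are all W)
n=5: W (go to 4, an L position)
n=6: W (go to 4, an L position)
n=7: W (go to 4, an L position)
n=8: W (go to 0, an L position)
n=9: L (options 8(W), 7(W), 6(W), 1(W) are all W)
n=10: W (go to 9, an L position)
n=11: W (go to 9, an L position)
n=12: W (go to 9, an L position)
n=13: L (options 12(W), 11(W), 10(W), 5(W) are all W)
n=14: W (go to 13, an L position)
n=15: W (go to 13, an L position)
n=16: W (go to 13, an L position)
n=17: W (go to 9, an L position)
n=18: L (options 17(W), 16(W), 15(W), 10(W) are all W)
n=19: W (go to 18, an L position)
n=20: W (go to 18, an L position)
n=21: W (go to 18, an L position)
n=22: L (options 21(W), 20(W), 19(W), 14(W) are all W)
n=23: W (go to 22, an L position)
n=24: W (go to 22, an L position)
n=25: W (go to 22, an L position)
n=26: W (go to 18, an L position)
n=27: L (options 26(W), 25(W), 24(W), 19(W) are all W)
n=28: W (go to 27, an L position)
n=29: W (go to 27, an L position)
n=30: W (go to 27, an L position)
n=31: L (options 30(W), 29(W), 28(W), 23(W) are all W)
n=32: W (go to 31, an L position)
n=33: W (go to 31, an L position)
n=34: W (go to 31, an L position)
n=35: W (go to 27, an L position)
n=36: L (options 35(W), 34(W), 33(W), 28(W) are all W)
Reading off the rows marked L gives the requested list; there are 9 such values of n.

0, 4, 9, 13, 18, 22, 27, 31, 36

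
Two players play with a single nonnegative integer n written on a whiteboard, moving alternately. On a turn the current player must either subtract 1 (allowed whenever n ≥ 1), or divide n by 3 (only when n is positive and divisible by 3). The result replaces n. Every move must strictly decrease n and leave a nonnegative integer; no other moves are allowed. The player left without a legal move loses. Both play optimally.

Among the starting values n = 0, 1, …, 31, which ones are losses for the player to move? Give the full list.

Work bottom-up. With no move the player to move loses. Otherwise the position is W if at least one move leads to an L position for the opponent, and L if every move leads to a W.
n=0: no move → L
n=1: reaches L-position 0 → W
n=2: only reaches 1(W), which is W → L
n=3: reaches L-position 2 → W
n=4: only reaches 3(W), which is W → L
n=5: reaches L-position 4 → W
n=6: reaches L-position 2 → W
n=7: only reaches 6(W), which is W → L
n=8: reaches L-position 7 → W
n=9: only reaches 3(W), 8(W), all W → L
n=10: reaches L-position 9 → W
n=11: only reaches 10(W), which is W → L
n=12: reaches L-position 4 → W
n=13: only reaches 12(W), which is W → L
n=14: reaches L-position 13 → W
n=15: only reaches 5(W), 14(W), all W → L
n=16: reaches L-position 15 → W
n=17: only reaches 16(W), which is W → L
n=18: reaches L-position 17 → W
n=19: only reaches 18(W), which is W → L
n=20: reaches L-position 19 → W
n=21: reaches L-position 7 → W
n=22: only reaches 21(W), which is W → L
n=23: reaches L-position 22 → W
n=24: only reaches 8(W), 23(W), all W → L
n=25: reaches L-position 24 → W
n=26: only reaches 25(W), which is W → L
n=27: reaches L-position 9 → W
n=28: only reaches 27(W), which is W → L
n=29: reaches L-position 28 → W
n=30: only reaches 10(W), 29(W), all W → L
n=31: reaches L-position 30 → W
Reading off the rows marked L gives the requested list; there are 15 such values of n.

0, 2, 4, 7, 9, 11, 13, 15, 17, 19, 22, 24, 26, 28, 30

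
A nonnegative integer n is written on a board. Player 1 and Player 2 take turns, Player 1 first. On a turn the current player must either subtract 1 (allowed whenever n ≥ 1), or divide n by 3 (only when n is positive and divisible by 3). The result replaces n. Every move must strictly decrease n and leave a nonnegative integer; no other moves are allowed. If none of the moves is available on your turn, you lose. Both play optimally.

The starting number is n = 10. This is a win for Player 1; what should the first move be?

Move to 9.

Work bottom-up. With no move the player to move loses. Otherwise the position is W if at least one move leads to an L position for the opponent, and L if every move leads to a W.
n=0: no move → L
n=1: reaches L-position 0 → W
n=2: only reaches 1(W), which is W → L
n=3: reaches L-position 2 → W
n=4: only reaches 3(W), which is W → L
n=5: reaches L-position 4 → W
n=6: reaches L-position 2 → W
n=7: only reaches 6(W), which is W → L
n=8: reaches L-position 7 → W
n=9: only reaches 3(W), 8(W), all W → L
n=10: reaches L-position 9 → W
From 10, the L positions reachable in one move are: 9.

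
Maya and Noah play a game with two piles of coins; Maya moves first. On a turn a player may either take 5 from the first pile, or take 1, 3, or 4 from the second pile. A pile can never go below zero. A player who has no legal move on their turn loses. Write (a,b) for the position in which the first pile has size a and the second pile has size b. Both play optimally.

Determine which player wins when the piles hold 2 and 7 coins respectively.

Work bottom-up. With no move the player to move loses. Otherwise the position is W if at least one move leads to an L position for the opponent, and L if every move leads to a W.
No move ever increases a pile, so every position that can arise here has a ≤ 2 and b ≤ 7; it is enough to label the cells with 0 ≤ a ≤ 2 and 0 ≤ b ≤ 7.
Every move lowers a or b (never raises either), so fill the grid row by row in increasing a, and left to right within a row: each cell's successors are then already labelled.
      b=0  b=1  b=2  b=3  b=4  b=5  b=6  b=7
a=0:    L    W    L    W    W    W    W    L
a=1:    L    W    L    W    W    W    W    L
a=2:    L    W    L    W    W    W    W    L
Cells with no legal move (terminal, hence L): (0,0), (1,0), (2,0).
The remaining L cells, each justified by listing all of its moves:
(0,2): L (sole option (0,1)(W) is W)
(0,7): L (options (0,6)(W), (0,4)(W), (0,3)(W) are all W)
(1,2): L (sole option (1,1)(W) is W)
(1,7): L (options (1,6)(W), (1,4)(W), (1,3)(W) are all W)
(2,2): L (sole option (2,1)(W) is W)
(2,7): L (options (2,6)(W), (2,4)(W), (2,3)(W) are all W)
Every other cell has at least one move into one of the L cells above, so it is W.
The starting position (2,7) is L: whatever Maya does, the opponent receives a W position.

Noah wins.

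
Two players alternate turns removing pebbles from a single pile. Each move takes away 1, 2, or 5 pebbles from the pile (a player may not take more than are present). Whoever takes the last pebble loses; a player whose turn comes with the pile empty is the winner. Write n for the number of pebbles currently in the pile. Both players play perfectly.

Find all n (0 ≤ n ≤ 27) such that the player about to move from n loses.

Build the W/L table. Terminal = W. A non-terminal position is W if it has a move to some L; otherwise it is L.
n=0: no move; the opponent has just taken the last pebble and therefore loses → W
n=1: →0(W) only, which is W, so L
n=2: →1(L), so W
n=3: →1(L), so W
n=4: →3(W), 2(W) — all W, so L
n=5: →4(L), so W
n=6: →4(L), so W
n=7: →6(W), 5(W), 2(W) — all W, so L
n=8: →7(L), so W
n=9: →7(L), so W
n=10: →9(W), 8(W), 5(W) — all W, so L
n=11: →10(L), so W
n=12: →10(L), so W
n=13: →12(W), 11(W), 8(W) — all W, so L
n=14: →13(L), so W
n=15: →13(L), so W
n=16: →15(W), 14(W), 11(W) — all W, so L
n=17: →16(L), so W
n=18: →16(L), so W
n=19: →18(W), 17(W), 14(W) — all W, so L
n=20: →19(L), so W
n=21: →19(L), so W
n=22: →21(W), 20(W), 17(W) — all W, so L
n=23: →22(L), so W
n=24: →22(L), so W
n=25: →24(W), 23(W), 20(W) — all W, so L
n=26: →25(L), so W
n=27: →25(L), so W
Reading off the rows marked L gives the requested list; there are 9 such values of n.

1, 4, 7, 10, 13, 16, 19, 22, 25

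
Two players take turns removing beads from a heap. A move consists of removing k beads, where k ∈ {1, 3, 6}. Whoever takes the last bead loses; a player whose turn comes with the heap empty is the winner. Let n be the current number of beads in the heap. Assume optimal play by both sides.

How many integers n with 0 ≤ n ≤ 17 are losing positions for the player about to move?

6

Compute win/loss labels from the base case upward. A position with no move is W. Any other position is W if it can reach an L in one move, else L.
n=0: no move; the opponent has just taken the last bead and therefore loses → W
n=1: →0(W) only, which is W, so L
n=2: →1(L), so W
n=3: →2(W), 0(W) — all W, so L
n=4: →3(L), so W
n=5: →4(W), 2(W) — all W, so L
n=6: →5(L), so W
n=7: →1(L), so W
n=8: →5(L), so W
n=9: →3(L), so W
n=10: →9(W), 7(W), 4(W) — all W, so L
n=11: →10(L), so W
n=12: →11(W), 9(W), 6(W) — all W, so L
n=13: →12(L), so W
n=14: →13(W), 11(W), 8(W) — all W, so L
n=15: →14(L), so W
n=16: →10(L), so W
n=17: →14(L), so W
L entries with 0 ≤ n ≤ 17: n = 1, 3, 5, 10, 12, 14; that makes 6.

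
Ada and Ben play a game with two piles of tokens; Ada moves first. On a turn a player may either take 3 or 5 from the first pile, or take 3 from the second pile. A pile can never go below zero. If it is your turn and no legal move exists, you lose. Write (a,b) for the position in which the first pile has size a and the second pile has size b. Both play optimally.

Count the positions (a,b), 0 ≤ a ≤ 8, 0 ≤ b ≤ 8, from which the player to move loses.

Label each position W (a win for the player to move) or L (a loss). A position with no legal move is L; any other position is W exactly when some move reaches an L, and L when every move reaches a W.
Every move lowers a or b (never raises either), so fill the grid row by row in increasing a, and left to right within a row: each cell's successors are then already labelled.
      b=0  b=1  b=2  b=3  b=4  b=5  b=6  b=7  b=8
a=0:    L    L    L    W    W    W    L    L    L
a=1:    L    L    L    W    W    W    L    L    L
a=2:    L    L    L    W    W    W    L    L    L
a=3:    W    W    W    L    L    L    W    W    W
a=4:    W    W    W    L    L    L    W    W    W
a=5:    W    W    W    L    L    L    W    W    W
a=6:    W    W    W    W    W    W    W    W    W
a=7:    W    W    W    W    W    W    W    W    W
a=8:    L    L    L    W    W    W    L    L    L
Cells with no legal move (terminal, hence L): (0,0), (0,1), (0,2), (1,0), (1,1), (1,2), (2,0), (2,1), (2,2).
The remaining L cells, each justified by listing all of its moves:
(0,6): L (sole option (0,3)(W) is W)
(0,7): L (sole option (0,4)(W) is W)
(0,8): L (sole option (0,5)(W) is W)
(1,6): L (sole option (1,3)(W) is W)
(1,7): L (sole option (1,4)(W) is W)
(1,8): L (sole option (1,5)(W) is W)
(2,6): L (sole option (2,3)(W) is W)
(2,7): L (sole option (2,4)(W) is W)
(2,8): L (sole option (2,5)(W) is W)
(3,3): L (options (0,3)(W), (3,0)(W) are all W)
(3,4): L (options (0,4)(W), (3,1)(W) are all W)
(3,5): L (options (0,5)(W), (3,2)(W) are all W)
(4,3): L (options (1,3)(W), (4,0)(W) are all W)
(4,4): L (options (1,4)(W), (4,1)(W) are all W)
(4,5): L (options (1,5)(W), (4,2)(W) are all W)
(5,3): L (options (2,3)(W), (0,3)(W), (5,0)(W) are all W)
(5,4): L (options (2,4)(W), (0,4)(W), (5,1)(W) are all W)
(5,5): L (options (2,5)(W), (0,5)(W), (5,2)(W) are all W)
(8,0): L (options (5,0)(W), (3,0)(W) are all W)
(8,1): L (options (5,1)(W), (3,1)(W) are all W)
(8,2): L (options (5,2)(W), (3,2)(W) are all W)
(8,6): L (options (5,6)(W), (3,6)(W), (8,3)(W) are all W)
(8,7): L (options (5,7)(W), (3,7)(W), (8,4)(W) are all W)
(8,8): L (options (5,8)(W), (3,8)(W), (8,5)(W) are all W)
Every other cell has at least one move into one of the L cells above, so it is W.
L cells per row: a=0: 6, a=1: 6, a=2: 6, a=3: 3, a=4: 3, a=5: 3, a=6: 0, a=7: 0, a=8: 6; total 33.

33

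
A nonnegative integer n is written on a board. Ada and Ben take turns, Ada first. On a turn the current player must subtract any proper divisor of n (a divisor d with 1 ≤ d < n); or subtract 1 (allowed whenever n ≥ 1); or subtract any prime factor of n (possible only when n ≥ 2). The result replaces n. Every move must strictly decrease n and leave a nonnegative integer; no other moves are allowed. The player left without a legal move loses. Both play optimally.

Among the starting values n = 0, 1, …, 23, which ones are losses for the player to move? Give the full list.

Use the standard recursion: the mover loses at a terminal position; elsewhere, the mover wins exactly when some move hands the opponent an L position.
n=0: no move → L
n=1: W (go to 0, an L position)
n=2: W (go to 0, an L position)
n=3: W (go to 0, an L position)
n=4: L (options 2(W), 3(W) are all W)
n=5: W (go to 0, an L position)
n=6: W (go to 4, an L position)
n=7: W (go to 0, an L position)
n=8: W (go to 4, an L position)
n=9: L (options 6(W), 8(W) are all W)
n=10: W (go to 9, an L position)
n=11: W (go to 0, an L position)
n=12: W (go to 9, an L position)
n=13: W (go to 0, an L position)
n=14: L (options 7(W), 12(W), 13(W) are all W)
n=15: W (go to 14, an L position)
n=16: W (go to 14, an L position)
n=17: W (go to 0, an L position)
n=18: W (go to 9, an L position)
n=19: W (go to 0, an L position)
n=20: L (options 10(W), 15(W), 16(W), 18(W), 19(W) are all W)
n=21: W (go to 14, an L position)
n=22: W (go to 20, an L position)
n=23: W (go to 0, an L position)
Reading off the rows marked L gives the requested list; there are 5 such values of n.

0, 4, 9, 14, 20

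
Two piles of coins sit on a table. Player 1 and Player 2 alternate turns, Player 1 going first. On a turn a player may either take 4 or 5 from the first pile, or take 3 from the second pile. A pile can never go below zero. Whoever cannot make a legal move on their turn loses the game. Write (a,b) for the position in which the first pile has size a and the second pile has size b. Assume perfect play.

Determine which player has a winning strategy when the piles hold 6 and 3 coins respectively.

Player 2 wins.

Use the standard recursion: the mover loses at a terminal position; elsewhere, the mover wins exactly when some move hands the opponent an L position.
No move ever increases a pile, so every position that can arise here has a ≤ 6 and b ≤ 3; it is enough to label the cells with 0 ≤ a ≤ 6 and 0 ≤ b ≤ 3.
Every move lowers a or b (never raises either), so fill the grid row by row in increasing a, and left to right within a row: each cell's successors are then already labelled.
      b=0  b=1  b=2  b=3
a=0:    L    L    L    W
a=1:    L    L    L    W
a=2:    L    L    L    W
a=3:    L    L    L    W
a=4:    W    W    W    L
a=5:    W    W    W    L
a=6:    W    W    W    L
Cells with no legal move (terminal, hence L): (0,0), (0,1), (0,2), (1,0), (1,1), (1,2), (2,0), (2,1), (2,2), (3,0), (3,1), (3,2).
The remaining L cells, each justified by listing all of its moves:
(4,3): →(0,3)(W), (4,0)(W) — all W, so L
(5,3): →(1,3)(W), (0,3)(W), (5,0)(W) — all W, so L
(6,3): →(2,3)(W), (1,3)(W), (6,0)(W) — all W, so L
Every other cell has at least one move into one of the L cells above, so it is W.
The starting position (6,3) is L: whatever Player 1 does, the opponent receives a W position.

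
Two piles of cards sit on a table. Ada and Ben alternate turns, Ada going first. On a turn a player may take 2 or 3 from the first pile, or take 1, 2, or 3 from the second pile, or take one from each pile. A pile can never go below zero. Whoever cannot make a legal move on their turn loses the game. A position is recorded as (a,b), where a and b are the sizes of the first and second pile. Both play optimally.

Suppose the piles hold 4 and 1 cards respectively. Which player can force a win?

Classify positions by backward induction: terminal positions (no move available) are L. From any other position, the mover wins iff some move reaches an L.
No move ever increases a pile, so every position that can arise here has a ≤ 4 and b ≤ 1; it is enough to label the cells with 0 ≤ a ≤ 4 and 0 ≤ b ≤ 1.
Every move lowers a or b (never raises either), so fill the grid row by row in increasing a, and left to right within a row: each cell's successors are then already labelled.
      b=0  b=1
a=0:    L    W
a=1:    L    W
a=2:    W    W
a=3:    W    L
a=4:    W    L
Cells with no legal move (terminal, hence L): (0,0), (1,0).
The remaining L cells, each justified by listing all of its moves:
(3,1): only reaches (1,1)(W), (0,1)(W), (3,0)(W), (2,0)(W), all W → L
(4,1): only reaches (2,1)(W), (1,1)(W), (4,0)(W), (3,0)(W), all W → L
Every other cell has at least one move into one of the L cells above, so it is W.
The starting position (4,1) is L: whatever Ada does, the opponent receives a W position.

Ben wins.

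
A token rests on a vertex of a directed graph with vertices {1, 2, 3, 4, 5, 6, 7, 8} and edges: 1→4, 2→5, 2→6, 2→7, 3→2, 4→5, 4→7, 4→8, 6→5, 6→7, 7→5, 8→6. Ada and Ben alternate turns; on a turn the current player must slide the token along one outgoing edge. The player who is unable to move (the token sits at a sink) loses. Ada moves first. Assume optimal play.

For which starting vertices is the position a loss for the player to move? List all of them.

1, 3, 5, 8

Use the standard recursion: the mover loses at a terminal position; elsewhere, the mover wins exactly when some move hands the opponent an L position.
Every edge goes from a vertex to one that appears earlier in the order 5, 7, 6, 2, 3, 8, 4, 1, so processing vertices in that order labels each vertex after all of its successors.
5: no outgoing edge → L
7: can move to 5, which is L ⇒ W
6: can move to 5, which is L ⇒ W
2: can move to 5, which is L ⇒ W
3: the only move is to 2(W), a W ⇒ L
8: the only move is to 6(W), a W ⇒ L
4: can move to 8, which is L ⇒ W
1: the only move is to 4(W), a W ⇒ L
Reading off the rows marked L gives the requested list; there are 4 such vertices.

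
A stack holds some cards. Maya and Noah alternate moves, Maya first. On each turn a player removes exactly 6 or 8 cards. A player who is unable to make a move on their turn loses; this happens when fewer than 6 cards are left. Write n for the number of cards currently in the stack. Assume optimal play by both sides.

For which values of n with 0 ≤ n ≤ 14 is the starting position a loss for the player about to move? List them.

Positions with no move are L. A position that does have a move is losing for the player to move precisely when every available move leads to a winning position for the opponent. Fill in the labels:
n=0: no move → L
n=1: no move → L
n=2: no move → L
n=3: no move → L
n=4: no move → L
n=5: no move → L
n=6: can move to 0, which is L ⇒ W
n=7: can move to 1, which is L ⇒ W
n=8: can move to 2, which is L ⇒ W
n=9: can move to 3, which is L ⇒ W
n=10: can move to 4, which is L ⇒ W
n=11: can move to 5, which is L ⇒ W
n=12: can move to 4, which is L ⇒ W
n=13: can move to 5, which is L ⇒ W
n=14: moves to 8(W), 6(W); every one is W ⇒ L
Reading off the rows marked L gives the requested list; there are 7 such values of n.

0, 1, 2, 3, 4, 5, 14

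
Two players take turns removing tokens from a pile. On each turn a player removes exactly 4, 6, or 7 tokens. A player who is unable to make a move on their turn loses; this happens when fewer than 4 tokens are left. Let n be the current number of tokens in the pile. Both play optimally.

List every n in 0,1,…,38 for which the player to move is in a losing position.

0, 1, 2, 3, 11, 12, 13, 14, 22, 23, 24, 25, 33, 34, 35, 36

Build the W/L table. Terminal = L. A non-terminal position is W if it has a move to some L; otherwise it is L.
n=0: no move → L
n=1: no move → L
n=2: no move → L
n=3: no move → L
n=4: W (go to 0, an L position)
n=5: W (go to 1, an L position)
n=6: W (go to 2, an L position)
n=7: W (go to 3, an L position)
n=8: W (go to 2, an L position)
n=9: W (go to 3, an L position)
n=10: W (go to 3, an L position)
n=11: L (options 7(W), 5(W), 4(W) are all W)
n=12: L (options 8(W), 6(W), 5(W) are all W)
n=13: L (options 9(W), 7(W), 6(W) are all W)
n=14: L (options 10(W), 8(W), 7(W) are all W)
n=15: W (go to 11, an L position)
n=16: W (go to 12, an L position)
n=17: W (go to 13, an L position)
n=18: W (go to 14, an L position)
n=19: W (go to 13, an L position)
n=20: W (go to 14, an L position)
n=21: W (go to 14, an L position)
n=22: L (options 18(W), 16(W), 15(W) are all W)
n=23: L (options 19(W), 17(W), 16(W) are all W)
n=24: L (options 20(W), 18(W), 17(W) are all W)
n=25: L (options 21(W), 19(W), 18(W) are all W)
n=26: W (go to 22, an L position)
n=27: W (go to 23, an L position)
n=28: W (go to 24, an L position)
n=29: W (go to 25, an L position)
n=30: W (go to 24, an L position)
n=31: W (go to 25, an L position)
n=32: W (go to 25, an L position)
n=33: L (options 29(W), 27(W), 26(W) are all W)
n=34: L (options 30(W), 28(W), 27(W) are all W)
n=35: L (options 31(W), 29(W), 28(W) are all W)
n=36: L (options 32(W), 30(W), 29(W) are all W)
n=37: W (go to 33, an L position)
n=38: W (go to 34, an L position)
The losing starting values of n are exactly the entries labelled L in this table (16 of them).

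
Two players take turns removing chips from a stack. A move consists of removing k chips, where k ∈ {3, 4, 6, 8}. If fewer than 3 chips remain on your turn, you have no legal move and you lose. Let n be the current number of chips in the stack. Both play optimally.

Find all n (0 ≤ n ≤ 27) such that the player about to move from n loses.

0, 1, 2, 11, 12, 13, 22, 23, 24

Use the standard recursion: the mover loses at a terminal position; elsewhere, the mover wins exactly when some move hands the opponent an L position.
n=0: no move → L
n=1: no move → L
n=2: no move → L
n=3: →0(L), so W
n=4: →1(L), so W
n=5: →2(L), so W
n=6: →2(L), so W
n=7: →1(L), so W
n=8: →2(L), so W
n=9: →1(L), so W
n=10: →2(L), so W
n=11: →8(W), 7(W), 5(W), 3(W) — all W, so L
n=12: →9(W), 8(W), 6(W), 4(W) — all W, so L
n=13: →10(W), 9(W), 7(W), 5(W) — all W, so L
n=14: →11(L), so W
n=15: →12(L), so W
n=16: →13(L), so W
n=17: →13(L), so W
n=18: →12(L), so W
n=19: →13(L), so W
n=20: →12(L), so W
n=21: →13(L), so W
n=22: →19(W), 18(W), 16(W), 14(W) — all W, so L
n=23: →20(W), 19(W), 17(W), 15(W) — all W, so L
n=24: →21(W), 20(W), 18(W), 16(W) — all W, so L
n=25: →22(L), so W
n=26: →23(L), so W
n=27: →24(L), so W
The losing starting values of n are exactly the entries labelled L in this table (9 of them).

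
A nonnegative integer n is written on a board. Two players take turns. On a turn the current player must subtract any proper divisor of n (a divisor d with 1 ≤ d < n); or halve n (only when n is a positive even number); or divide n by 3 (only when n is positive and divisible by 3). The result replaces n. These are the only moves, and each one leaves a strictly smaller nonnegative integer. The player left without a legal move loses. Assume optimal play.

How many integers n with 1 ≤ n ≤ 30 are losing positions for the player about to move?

12

Use the standard recursion: the mover loses at a terminal position; elsewhere, the mover wins exactly when some move hands the opponent an L position.
n=0: no move → L
n=1: no move → L
n=2: W (go to 1, an L position)
n=3: W (go to 1, an L position)
n=4: L (options 2(W), 3(W) are all W)
n=5: W (go to 4, an L position)
n=6: W (go to 4, an L position)
n=7: L (sole option 6(W) is W)
n=8: W (go to 4, an L position)
n=9: L (options 3(W), 6(W), 8(W) are all W)
n=10: W (go to 9, an L position)
n=11: L (sole option 10(W) is W)
n=12: W (go to 4, an L position)
n=13: L (sole option 12(W) is W)
n=14: W (go to 7, an L position)
n=15: L (options 5(W), 10(W), 12(W), 14(W) are all W)
n=16: W (go to 15, an L position)
n=17: L (sole option 16(W) is W)
n=18: W (go to 9, an L position)
n=19: L (sole option 18(W) is W)
n=20: W (go to 15, an L position)
n=21: W (go to 7, an L position)
n=22: W (go to 11, an L position)
n=23: L (sole option 22(W) is W)
n=24: W (go to 23, an L position)
n=25: L (options 20(W), 24(W) are all W)
n=26: W (go to 13, an L position)
n=27: W (go to 9, an L position)
n=28: L (options 14(W), 21(W), 24(W), 26(W), 27(W) are all W)
n=29: W (go to 28, an L position)
n=30: W (go to 15, an L position)
L entries with 1 ≤ n ≤ 30 (n=0 is outside the asked range and is not counted): n = 1, 4, 7, 9, 11, 13, 15, 17, 19, 23, 25, 28; that makes 12.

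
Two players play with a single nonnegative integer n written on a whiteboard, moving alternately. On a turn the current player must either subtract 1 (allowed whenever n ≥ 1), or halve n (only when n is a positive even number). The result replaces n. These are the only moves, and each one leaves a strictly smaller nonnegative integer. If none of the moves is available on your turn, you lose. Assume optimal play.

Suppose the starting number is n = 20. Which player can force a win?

Work bottom-up. With no move the player to move loses. Otherwise the position is W if at least one move leads to an L position for the opponent, and L if every move leads to a W.
n=0: no move → L
n=1: can move to 0, which is L ⇒ W
n=2: the only move is to 1(W), a W ⇒ L
n=3: can move to 2, which is L ⇒ W
n=4: can move to 2, which is L ⇒ W
n=5: the only move is to 4(W), a W ⇒ L
n=6: can move to 5, which is L ⇒ W
n=7: the only move is to 6(W), a W ⇒ L
n=8: can move to 7, which is L ⇒ W
n=9: the only move is to 8(W), a W ⇒ L
n=10: can move to 5, which is L ⇒ W
n=11: the only move is to 10(W), a W ⇒ L
n=12: can move to 11, which is L ⇒ W
n=13: the only move is to 12(W), a W ⇒ L
n=14: can move to 7, which is L ⇒ W
n=15: the only move is to 14(W), a W ⇒ L
n=16: can move to 15, which is L ⇒ W
n=17: the only move is to 16(W), a W ⇒ L
n=18: can move to 9, which is L ⇒ W
n=19: the only move is to 18(W), a W ⇒ L
n=20: can move to 19, which is L ⇒ W
From 20 the player to move can move to 19, reaching an L position.

The first player wins.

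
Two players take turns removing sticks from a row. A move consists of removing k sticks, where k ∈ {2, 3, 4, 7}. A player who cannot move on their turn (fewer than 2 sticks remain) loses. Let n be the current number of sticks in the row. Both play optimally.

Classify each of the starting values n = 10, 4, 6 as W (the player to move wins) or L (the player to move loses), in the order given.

Work bottom-up. With no move the player to move loses. Otherwise the position is W if at least one move leads to an L position for the opponent, and L if every move leads to a W.
n=0: no move → L
n=1: no move → L
n=2: W (go to 0, an L position)
n=3: W (go to 1, an L position)
n=4: W (go to 1, an L position)
n=5: W (go to 1, an L position)
n=6: L (options 4(W), 3(W), 2(W) are all W)
n=7: W (go to 0, an L position)
n=8: W (go to 6, an L position)
n=9: W (go to 6, an L position)
n=10: W (go to 6, an L position)

10: W, 4: W, 6: L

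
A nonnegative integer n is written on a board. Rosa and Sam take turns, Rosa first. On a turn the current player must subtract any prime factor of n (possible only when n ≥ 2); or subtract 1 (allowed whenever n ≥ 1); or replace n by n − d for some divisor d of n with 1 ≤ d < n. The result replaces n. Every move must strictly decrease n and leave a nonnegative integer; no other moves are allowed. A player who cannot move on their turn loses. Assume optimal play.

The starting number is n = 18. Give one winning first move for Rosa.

Classify positions by backward induction: terminal positions (no move available) are L. From any other position, the mover wins iff some move reaches an L.
n=0: no move → L
n=1: can move to 0, which is L ⇒ W
n=2: can move to 0, which is L ⇒ W
n=3: can move to 0, which is L ⇒ W
n=4: moves to 2(W), 3(W); every one is W ⇒ L
n=5: can move to 0, which is L ⇒ W
n=6: can move to 4, which is L ⇒ W
n=7: can move to 0, which is L ⇒ W
n=8: can move to 4, which is L ⇒ W
n=9: moves to 6(W), 8(W); every one is W ⇒ L
n=10: can move to 9, which is L ⇒ W
n=11: can move to 0, which is L ⇒ W
n=12: can move to 9, which is L ⇒ W
n=13: can move to 0, which is L ⇒ W
n=14: moves to 7(W), 12(W), 13(W); every one is W ⇒ L
n=15: can move to 14, which is L ⇒ W
n=16: can move to 14, which is L ⇒ W
n=17: can move to 0, which is L ⇒ W
n=18: can move to 9, which is L ⇒ W
From 18, the L positions reachable in one move are: 9.

Move to 9.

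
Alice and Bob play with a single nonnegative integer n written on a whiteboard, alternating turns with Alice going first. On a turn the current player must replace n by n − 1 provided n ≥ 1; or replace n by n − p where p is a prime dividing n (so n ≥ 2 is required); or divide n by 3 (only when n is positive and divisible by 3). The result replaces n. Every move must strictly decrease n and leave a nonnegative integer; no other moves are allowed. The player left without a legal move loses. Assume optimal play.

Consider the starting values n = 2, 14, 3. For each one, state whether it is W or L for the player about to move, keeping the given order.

2: W, 14: L, 3: W

Use the standard recursion: the mover loses at a terminal position; elsewhere, the mover wins exactly when some move hands the opponent an L position.
n=0: no move → L
n=1: W (go to 0, an L position)
n=2: W (go to 0, an L position)
n=3: W (go to 0, an L position)
n=4: L (options 2(W), 3(W) are all W)
n=5: W (go to 0, an L position)
n=6: W (go to 4, an L position)
n=7: W (go to 0, an L position)
n=8: L (options 6(W), 7(W) are all W)
n=9: W (go to 8, an L position)
n=10: W (go to 8, an L position)
n=11: W (go to 0, an L position)
n=12: W (go to 4, an L position)
n=13: W (go to 0, an L position)
n=14: L (options 7(W), 12(W), 13(W) are all W)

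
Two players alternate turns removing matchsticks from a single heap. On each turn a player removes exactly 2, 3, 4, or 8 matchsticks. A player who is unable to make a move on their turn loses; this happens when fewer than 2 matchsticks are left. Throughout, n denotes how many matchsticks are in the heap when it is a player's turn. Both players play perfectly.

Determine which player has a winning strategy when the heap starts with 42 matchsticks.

The second player wins.

Build the W/L table. Terminal = L. A non-terminal position is W if it has a move to some L; otherwise it is L.
n=0: no move → L
n=1: no move → L
n=2: →0(L), so W
n=3: →1(L), so W
n=4: →1(L), so W
n=5: →1(L), so W
n=6: →4(W), 3(W), 2(W) — all W, so L
n=7: →5(W), 4(W), 3(W) — all W, so L
n=8: →6(L), so W
n=9: →7(L), so W
n=10: →7(L), so W
n=11: →7(L), so W
n=12: →10(W), 9(W), 8(W), 4(W) — all W, so L
n=13: →11(W), 10(W), 9(W), 5(W) — all W, so L
n=14: →12(L), so W
n=15: →13(L), so W
n=16: →13(L), so W
n=17: →13(L), so W
n=18: →16(W), 15(W), 14(W), 10(W) — all W, so L
n=19: →17(W), 16(W), 15(W), 11(W) — all W, so L
n=20: →18(L), so W
n=21: →19(L), so W
n=22: →19(L), so W
n=23: →19(L), so W
n=24: →22(W), 21(W), 20(W), 16(W) — all W, so L
n=25: →23(W), 22(W), 21(W), 17(W) — all W, so L
n=26: →24(L), so W
n=27: →25(L), so W
n=28: →25(L), so W
n=29: →25(L), so W
n=30: →28(W), 27(W), 26(W), 22(W) — all W, so L
n=31: →29(W), 28(W), 27(W), 23(W) — all W, so L
n=32: →30(L), so W
n=33: →31(L), so W
n=34: →31(L), so W
n=35: →31(L), so W
n=36: →34(W), 33(W), 32(W), 28(W) — all W, so L
n=37: →35(W), 34(W), 33(W), 29(W) — all W, so L
n=38: →36(L), so W
n=39: →37(L), so W
n=40: →37(L), so W
n=41: →37(L), so W
n=42: →40(W), 39(W), 38(W), 34(W) — all W, so L
Every move from 42 reaches a W position, so the mover loses.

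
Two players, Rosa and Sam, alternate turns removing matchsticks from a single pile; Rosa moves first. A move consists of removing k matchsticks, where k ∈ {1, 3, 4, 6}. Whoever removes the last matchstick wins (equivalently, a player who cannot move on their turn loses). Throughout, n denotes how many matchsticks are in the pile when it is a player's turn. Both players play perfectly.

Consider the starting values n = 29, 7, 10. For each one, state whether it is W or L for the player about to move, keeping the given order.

29: W, 7: L, 10: W

Build the W/L table. Terminal = L. A non-terminal position is W if it has a move to some L; otherwise it is L.
n=0: no move → L
n=1: W (go to 0, an L position)
n=2: L (sole option 1(W) is W)
n=3: W (go to 2, an L position)
n=4: W (go to 0, an L position)
n=5: W (go to 2, an L position)
n=6: W (go to 2, an L position)
n=7: L (options 6(W), 4(W), 3(W), 1(W) are all W)
n=8: W (go to 7, an L position)
n=9: L (options 8(W), 6(W), 5(W), 3(W) are all W)
n=10: W (go to 9, an L position)
n=11: W (go to 7, an L position)
n=12: W (go to 9, an L position)
n=13: W (go to 9, an L position)
n=14: L (options 13(W), 11(W), 10(W), 8(W) are all W)
n=15: W (go to 14, an L position)
n=16: L (options 15(W), 13(W), 12(W), 10(W) are all W)
n=17: W (go to 16, an L position)
n=18: W (go to 14, an L position)
n=19: W (go to 16, an L position)
n=20: W (go to 16, an L position)
n=21: L (options 20(W), 18(W), 17(W), 15(W) are all W)
n=22: W (go to 21, an L position)
n=23: L (options 22(W), 20(W), 19(W), 17(W) are all W)
n=24: W (go to 23, an L position)
n=25: W (go to 21, an L position)
n=26: W (go to 23, an L position)
n=27: W (go to 23, an L position)
n=28: L (options 27(W), 25(W), 24(W), 22(W) are all W)
n=29: W (go to 28, an L position)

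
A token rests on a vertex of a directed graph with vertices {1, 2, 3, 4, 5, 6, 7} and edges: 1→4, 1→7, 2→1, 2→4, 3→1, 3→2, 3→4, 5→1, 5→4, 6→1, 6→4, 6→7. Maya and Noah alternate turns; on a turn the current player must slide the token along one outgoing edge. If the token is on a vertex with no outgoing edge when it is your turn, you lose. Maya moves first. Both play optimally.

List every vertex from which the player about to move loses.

4, 7

Classify positions by backward induction: terminal positions (no move available) are L. From any other position, the mover wins iff some move reaches an L.
Every edge goes from a vertex to one that appears earlier in the order 7, 4, 1, 6, 2, 3, 5, so processing vertices in that order labels each vertex after all of its successors.
7: no outgoing edge → L
4: no outgoing edge → L
1: →4(L), so W
6: →4(L), so W
2: →4(L), so W
3: →4(L), so W
5: →4(L), so W
Reading off the rows marked L gives the requested list; there are 2 such vertices.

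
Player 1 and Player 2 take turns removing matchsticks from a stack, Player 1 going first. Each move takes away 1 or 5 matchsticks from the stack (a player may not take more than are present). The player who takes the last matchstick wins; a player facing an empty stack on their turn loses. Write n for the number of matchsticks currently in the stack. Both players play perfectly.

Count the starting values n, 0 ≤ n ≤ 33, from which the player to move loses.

17

Build the W/L table. Terminal = L. A non-terminal position is W if it has a move to some L; otherwise it is L.
n=0: no move → L
n=1: W (go to 0, an L position)
n=2: L (sole option 1(W) is W)
n=3: W (go to 2, an L position)
n=4: L (sole option 3(W) is W)
n=5: W (go to 4, an L position)
n=6: L (options 5(W), 1(W) are all W)
n=7: W (go to 6, an L position)
n=8: L (options 7(W), 3(W) are all W)
n=9: W (go to 8, an L position)
n=10: L (options 9(W), 5(W) are all W)
n=11: W (go to 10, an L position)
n=12: L (options 11(W), 7(W) are all W)
n=13: W (go to 12, an L position)
n=14: L (options 13(W), 9(W) are all W)
n=15: W (go to 14, an L position)
n=16: L (options 15(W), 11(W) are all W)
n=17: W (go to 16, an L position)
n=18: L (options 17(W), 13(W) are all W)
n=19: W (go to 18, an L position)
n=20: L (options 19(W), 15(W) are all W)
n=21: W (go to 20, an L position)
n=22: L (options 21(W), 17(W) are all W)
n=23: W (go to 22, an L position)
n=24: L (options 23(W), 19(W) are all W)
n=25: W (go to 24, an L position)
n=26: L (options 25(W), 21(W) are all W)
n=27: W (go to 26, an L position)
n=28: L (options 27(W), 23(W) are all W)
n=29: W (go to 28, an L position)
n=30: L (options 29(W), 25(W) are all W)
n=31: W (go to 30, an L position)
n=32: L (options 31(W), 27(W) are all W)
n=33: W (go to 32, an L position)
L entries with 0 ≤ n ≤ 33: n = 0, 2, 4, 6, 8, 10, 12, 14, 16, 18, 20, 22, 24, 26, 28, 30, 32; that makes 17.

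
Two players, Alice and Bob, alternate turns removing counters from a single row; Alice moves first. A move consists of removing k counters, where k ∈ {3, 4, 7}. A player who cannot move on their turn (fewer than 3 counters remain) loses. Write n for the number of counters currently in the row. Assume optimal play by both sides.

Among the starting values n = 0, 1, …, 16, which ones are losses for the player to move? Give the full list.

Build the W/L table. Terminal = L. A non-terminal position is W if it has a move to some L; otherwise it is L.
n=0: no move → L
n=1: no move → L
n=2: no move → L
n=3: W (go to 0, an L position)
n=4: W (go to 1, an L position)
n=5: W (go to 2, an L position)
n=6: W (go to 2, an L position)
n=7: W (go to 0, an L position)
n=8: W (go to 1, an L position)
n=9: W (go to 2, an L position)
n=10: L (options 7(W), 6(W), 3(W) are all W)
n=11: L (options 8(W), 7(W), 4(W) are all W)
n=12: L (options 9(W), 8(W), 5(W) are all W)
n=13: W (go to 10, an L position)
n=14: W (go to 11, an L position)
n=15: W (go to 12, an L position)
n=16: W (go to 12, an L position)
The losing starting values of n are exactly the entries labelled L in this table (6 of them).

0, 1, 2, 10, 11, 12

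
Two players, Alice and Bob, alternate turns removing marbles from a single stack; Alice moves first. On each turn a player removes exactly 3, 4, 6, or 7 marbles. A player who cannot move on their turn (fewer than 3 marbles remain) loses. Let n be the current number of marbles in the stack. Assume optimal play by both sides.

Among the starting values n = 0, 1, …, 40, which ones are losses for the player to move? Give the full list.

0, 1, 2, 10, 11, 12, 20, 21, 22, 30, 31, 32, 40

Positions with no move are L. A position that does have a move is losing for the player to move precisely when every available move leads to a winning position for the opponent. Fill in the labels:
n=0: no move → L
n=1: no move → L
n=2: no move → L
n=3: →0(L), so W
n=4: →1(L), so W
n=5: →2(L), so W
n=6: →2(L), so W
n=7: →1(L), so W
n=8: →2(L), so W
n=9: →2(L), so W
n=10: →7(W), 6(W), 4(W), 3(W) — all W, so L
n=11: →8(W), 7(W), 5(W), 4(W) — all W, so L
n=12: →9(W), 8(W), 6(W), 5(W) — all W, so L
n=13: →10(L), so W
n=14: →11(L), so W
n=15: →12(L), so W
n=16: →12(L), so W
n=17: →11(L), so W
n=18: →12(L), so W
n=19: →12(L), so W
n=20: →17(W), 16(W), 14(W), 13(W) — all W, so L
n=21: →18(W), 17(W), 15(W), 14(W) — all W, so L
n=22: →19(W), 18(W), 16(W), 15(W) — all W, so L
n=23: →20(L), so W
n=24: →21(L), so W
n=25: →22(L), so W
n=26: →22(L), so W
n=27: →21(L), so W
n=28: →22(L), so W
n=29: →22(L), so W
n=30: →27(W), 26(W), 24(W), 23(W) — all W, so L
n=31: →28(W), 27(W), 25(W), 24(W) — all W, so L
n=32: →29(W), 28(W), 26(W), 25(W) — all W, so L
n=33: →30(L), so W
n=34: →31(L), so W
n=35: →32(L), so W
n=36: →32(L), so W
n=37: →31(L), so W
n=38: →32(L), so W
n=39: →32(L), so W
n=40: →37(W), 36(W), 34(W), 33(W) — all W, so L
The losing starting values of n are exactly the entries labelled L in this table (13 of them).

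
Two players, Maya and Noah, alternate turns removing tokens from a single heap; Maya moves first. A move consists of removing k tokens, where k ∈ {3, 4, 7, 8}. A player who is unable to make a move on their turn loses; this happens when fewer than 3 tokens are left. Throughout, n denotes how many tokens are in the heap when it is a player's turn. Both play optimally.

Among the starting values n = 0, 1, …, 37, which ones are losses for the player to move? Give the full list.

0, 1, 2, 11, 12, 13, 22, 23, 24, 33, 34, 35

Build the W/L table. Terminal = L. A non-terminal position is W if it has a move to some L; otherwise it is L.
n=0: no move → L
n=1: no move → L
n=2: no move → L
n=3: →0(L), so W
n=4: →1(L), so W
n=5: →2(L), so W
n=6: →2(L), so W
n=7: →0(L), so W
n=8: →1(L), so W
n=9: →2(L), so W
n=10: →2(L), so W
n=11: →8(W), 7(W), 4(W), 3(W) — all W, so L
n=12: →9(W), 8(W), 5(W), 4(W) — all W, so L
n=13: →10(W), 9(W), 6(W), 5(W) — all W, so L
n=14: →11(L), so W
n=15: →12(L), so W
n=16: →13(L), so W
n=17: →13(L), so W
n=18: →11(L), so W
n=19: →12(L), so W
n=20: →13(L), so W
n=21: →13(L), so W
n=22: →19(W), 18(W), 15(W), 14(W) — all W, so L
n=23: →20(W), 19(W), 16(W), 15(W) — all W, so L
n=24: →21(W), 20(W), 17(W), 16(W) — all W, so L
n=25: →22(L), so W
n=26: →23(L), so W
n=27: →24(L), so W
n=28: →24(L), so W
n=29: →22(L), so W
n=30: →23(L), so W
n=31: →24(L), so W
n=32: →24(L), so W
n=33: →30(W), 29(W), 26(W), 25(W) — all W, so L
n=34: →31(W), 30(W), 27(W), 26(W) — all W, so L
n=35: →32(W), 31(W), 28(W), 27(W) — all W, so L
n=36: →33(L), so W
n=37: →34(L), so W
The losing starting values of n are exactly the entries labelled L in this table (12 of them).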